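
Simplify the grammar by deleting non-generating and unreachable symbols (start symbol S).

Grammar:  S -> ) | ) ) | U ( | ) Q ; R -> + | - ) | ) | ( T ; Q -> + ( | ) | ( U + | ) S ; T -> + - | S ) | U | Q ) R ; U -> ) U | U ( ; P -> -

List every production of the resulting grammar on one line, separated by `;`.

Generating nonterminals: {P, Q, R, S, T}.
Reachable from S after that: {Q, S}.
Removed useless symbols: {P, R, T, U} and every production mentioning them.

S -> ) | ) ) | ) Q; Q -> + ( | ) | ) S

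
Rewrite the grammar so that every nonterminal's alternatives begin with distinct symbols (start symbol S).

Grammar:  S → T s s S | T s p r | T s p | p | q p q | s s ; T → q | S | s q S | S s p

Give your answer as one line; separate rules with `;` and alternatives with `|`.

S → p | q p q | s s | T s S'; T → q | s q S | S T'; S' → s S | p S''; T' → ε | s p; S'' → r | ε

S has alternatives sharing prefix 'T s': factor to S → T s S' with S' → s S | p r | p.
T has alternatives sharing prefix 'S': factor to T → S T' with T' → ε | s p.
S' has alternatives sharing prefix 'p': factor to S' → p S'' with S'' → r | ε.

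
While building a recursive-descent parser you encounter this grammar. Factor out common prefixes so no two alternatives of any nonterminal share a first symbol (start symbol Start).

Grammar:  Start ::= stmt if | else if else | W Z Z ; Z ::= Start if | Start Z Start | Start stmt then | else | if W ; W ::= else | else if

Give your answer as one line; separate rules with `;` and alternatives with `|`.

Start ::= stmt if | else if else | W Z Z; Z ::= else | if W | Start Z1; W ::= else W1; Z1 ::= if | Z Start | stmt then; W1 ::= ε | if

Z has alternatives sharing prefix 'Start': factor to Z → Start Z1 with Z1 → if | Z Start | stmt then.
W has alternatives sharing prefix 'else': factor to W → else W1 with W1 → ε | if.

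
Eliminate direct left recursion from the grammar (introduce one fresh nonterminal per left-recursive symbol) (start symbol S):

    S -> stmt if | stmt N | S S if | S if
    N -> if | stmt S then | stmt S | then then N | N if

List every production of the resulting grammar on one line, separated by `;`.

S -> stmt if S' | stmt N S'; N -> if N' | stmt S then N' | stmt S N' | then then N N'; S' -> S if S' | if S' | epsilon; N' -> if N' | epsilon

S, N are directly left-recursive.
For S: α = {S if, if}, β = {stmt if, stmt N}. Rewrite as S → β S' and S' → α S' | ε.
For N: α = {if}, β = {if, stmt S then, stmt S, then then N}. Rewrite as N → β N' and N' → α N' | ε.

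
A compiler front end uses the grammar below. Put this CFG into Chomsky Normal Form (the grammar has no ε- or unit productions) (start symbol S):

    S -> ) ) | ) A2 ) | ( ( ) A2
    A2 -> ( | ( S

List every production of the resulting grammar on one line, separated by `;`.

Introduce a nonterminal for each terminal appearing in a rule of length ≥ 2: X1 → ), X2 → (.
Binarize each right-hand side of length ≥ 3 by chaining fresh nonterminals (Y1, Y2, …): affected rules were S → X1 A2 X1; S → X2 X2 X1 A2.

S -> X1 X1 | X1 Y1 | X2 Y2; A2 -> ( | X2 S; X1 -> ); X2 -> (; Y1 -> A2 X1; Y2 -> X2 Y3; Y3 -> X1 A2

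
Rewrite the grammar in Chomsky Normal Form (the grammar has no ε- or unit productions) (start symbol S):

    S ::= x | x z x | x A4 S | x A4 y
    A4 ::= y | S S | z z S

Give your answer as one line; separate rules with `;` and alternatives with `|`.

S ::= x | X1 Y1 | X1 Y2 | X1 Y3; A4 ::= y | S S | X2 Y4; X1 ::= x; X2 ::= z; X3 ::= y; Y1 ::= X2 X1; Y2 ::= A4 S; Y3 ::= A4 X3; Y4 ::= X2 S

Introduce a nonterminal for each terminal appearing in a rule of length ≥ 2: X1 → x, X2 → z, X3 → y.
Binarize each right-hand side of length ≥ 3 by chaining fresh nonterminals (Y1, Y2, …): affected rules were S → X1 X2 X1; S → X1 A4 S; S → X1 A4 X3; A4 → X2 X2 S.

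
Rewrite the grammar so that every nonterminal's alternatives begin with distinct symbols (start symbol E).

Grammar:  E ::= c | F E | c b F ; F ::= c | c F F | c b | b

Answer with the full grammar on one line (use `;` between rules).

E ::= F E | c E'; F ::= b | c F'; E' ::= ε | b F; F' ::= ε | F F | b

E has alternatives sharing prefix 'c': factor to E → c E' with E' → ε | b F.
F has alternatives sharing prefix 'c': factor to F → c F' with F' → ε | F F | b.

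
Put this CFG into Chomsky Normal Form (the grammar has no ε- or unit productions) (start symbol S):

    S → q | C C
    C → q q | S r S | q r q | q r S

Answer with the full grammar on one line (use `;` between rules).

Introduce a nonterminal for each terminal appearing in a rule of length ≥ 2: X1 → q, X2 → r.
Binarize each right-hand side of length ≥ 3 by chaining fresh nonterminals (Y1, Y2, …): affected rules were C → S X2 S; C → X1 X2 X1; C → X1 X2 S.

S → q | C C; C → X1 X1 | S Y1 | X1 Y2 | X1 Y3; X1 → q; X2 → r; Y1 → X2 S; Y2 → X2 X1; Y3 → X2 S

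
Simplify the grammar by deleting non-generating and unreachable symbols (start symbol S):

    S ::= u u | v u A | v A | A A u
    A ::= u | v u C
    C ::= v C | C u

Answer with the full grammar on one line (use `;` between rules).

S ::= u u | v u A | v A | A A u; A ::= u

Generating nonterminals: {A, S}.
Reachable from S after that: {A, S}.
Removed useless symbols: {C} and every production mentioning them.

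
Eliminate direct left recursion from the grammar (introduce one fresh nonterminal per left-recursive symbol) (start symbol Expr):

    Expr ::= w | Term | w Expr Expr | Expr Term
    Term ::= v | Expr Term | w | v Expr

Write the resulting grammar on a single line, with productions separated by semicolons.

Expr ::= w Expr1 | Term Expr1 | w Expr Expr Expr1; Term ::= v | Expr Term | w | v Expr; Expr1 ::= Term Expr1 | ε

Left recursion appears on Expr.
For Expr: α = {Term}, β = {w, Term, w Expr Expr}. Rewrite as Expr → β Expr1 and Expr1 → α Expr1 | ε.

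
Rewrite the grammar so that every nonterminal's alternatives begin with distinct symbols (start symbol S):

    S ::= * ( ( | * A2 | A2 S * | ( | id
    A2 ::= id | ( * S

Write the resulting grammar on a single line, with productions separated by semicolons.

S has alternatives sharing prefix '*': factor to S → * S' with S' → ( ( | A2.

S ::= A2 S * | ( | id | * S'; A2 ::= id | ( * S; S' ::= ( ( | A2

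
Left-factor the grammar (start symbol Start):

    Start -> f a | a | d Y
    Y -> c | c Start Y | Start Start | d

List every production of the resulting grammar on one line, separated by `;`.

Start -> f a | a | d Y; Y -> Start Start | d | c Y1; Y1 -> eps | Start Y

Y has alternatives sharing prefix 'c': factor to Y → c Y1 with Y1 → ε | Start Y.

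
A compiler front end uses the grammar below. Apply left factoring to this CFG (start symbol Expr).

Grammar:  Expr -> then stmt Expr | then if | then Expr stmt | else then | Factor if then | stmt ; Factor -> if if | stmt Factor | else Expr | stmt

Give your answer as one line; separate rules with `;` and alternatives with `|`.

Expr -> else then | Factor if then | stmt | then Expr1; Factor -> if if | else Expr | stmt Factor1; Expr1 -> stmt Expr | if | Expr stmt; Factor1 -> Factor | epsilon

Expr has alternatives sharing prefix 'then': factor to Expr → then Expr1 with Expr1 → stmt Expr | if | Expr stmt.
Factor has alternatives sharing prefix 'stmt': factor to Factor → stmt Factor1 with Factor1 → Factor | ε.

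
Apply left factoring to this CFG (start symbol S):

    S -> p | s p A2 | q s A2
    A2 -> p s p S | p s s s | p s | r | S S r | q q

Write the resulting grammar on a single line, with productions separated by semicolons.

S -> p | s p A2 | q s A2; A2 -> r | S S r | q q | p s A2'; A2' -> p S | s s | ε

A2 has alternatives sharing prefix 'p s': factor to A2 → p s A2' with A2' → p S | s s | ε.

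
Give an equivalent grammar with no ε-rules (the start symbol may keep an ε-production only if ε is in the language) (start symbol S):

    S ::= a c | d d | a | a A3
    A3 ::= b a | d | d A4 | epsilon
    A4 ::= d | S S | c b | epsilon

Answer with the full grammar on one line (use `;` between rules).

The nullable symbols are {A3, A4}.
ε ∉ L(G), so no ε-production is kept.

S ::= a c | d d | a | a A3; A3 ::= b a | d | d A4; A4 ::= d | S S | c b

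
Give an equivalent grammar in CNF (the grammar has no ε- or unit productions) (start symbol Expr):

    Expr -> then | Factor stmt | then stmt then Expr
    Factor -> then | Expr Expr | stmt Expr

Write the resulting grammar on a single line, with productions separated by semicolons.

Introduce a nonterminal for each terminal appearing in a rule of length ≥ 2: X1 → stmt, X2 → then.
Binarize each right-hand side of length ≥ 3 by chaining fresh nonterminals (Y1, Y2, …): affected rules were Expr → X2 X1 X2 Expr.

Expr -> then | Factor X1 | X2 Y1; Factor -> then | Expr Expr | X1 Expr; X1 -> stmt; X2 -> then; Y1 -> X1 Y2; Y2 -> X2 Expr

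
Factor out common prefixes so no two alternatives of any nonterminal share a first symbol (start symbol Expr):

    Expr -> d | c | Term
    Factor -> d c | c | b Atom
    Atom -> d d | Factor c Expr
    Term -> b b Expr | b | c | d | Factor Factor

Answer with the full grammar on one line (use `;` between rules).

Term has alternatives sharing prefix 'b': factor to Term → b Term1 with Term1 → b Expr | ε.

Expr -> d | c | Term; Factor -> d c | c | b Atom; Atom -> d d | Factor c Expr; Term -> c | d | Factor Factor | b Term1; Term1 -> b Expr | ε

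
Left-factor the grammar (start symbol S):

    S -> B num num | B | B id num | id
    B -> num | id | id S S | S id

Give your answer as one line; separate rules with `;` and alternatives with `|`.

S -> id | B S'; B -> num | S id | id B'; S' -> num num | ε | id num; B' -> ε | S S

S has alternatives sharing prefix 'B': factor to S → B S' with S' → num num | ε | id num.
B has alternatives sharing prefix 'id': factor to B → id B' with B' → ε | S S.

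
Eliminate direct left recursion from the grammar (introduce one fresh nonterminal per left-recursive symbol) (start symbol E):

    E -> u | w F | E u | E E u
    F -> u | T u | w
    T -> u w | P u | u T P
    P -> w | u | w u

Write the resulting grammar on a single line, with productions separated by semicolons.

Directly left-recursive nonterminal: E.
For E: α = {u, E u}, β = {u, w F}. Rewrite as E → β E' and E' → α E' | ε.

E -> u E' | w F E'; F -> u | T u | w; T -> u w | P u | u T P; P -> w | u | w u; E' -> u E' | E u E' | eps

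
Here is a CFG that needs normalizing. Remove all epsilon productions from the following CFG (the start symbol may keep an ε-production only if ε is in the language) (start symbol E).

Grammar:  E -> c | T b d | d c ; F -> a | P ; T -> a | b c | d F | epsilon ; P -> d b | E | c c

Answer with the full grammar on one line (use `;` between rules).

Nullable nonterminals: {T}.
ε ∉ L(G), so no ε-production is kept.
For each production, add variants omitting each subset of nullable occurrences: E → T b d gives T b d | b d.

E -> c | T b d | b d | d c; F -> a | P; T -> a | b c | d F; P -> d b | E | c c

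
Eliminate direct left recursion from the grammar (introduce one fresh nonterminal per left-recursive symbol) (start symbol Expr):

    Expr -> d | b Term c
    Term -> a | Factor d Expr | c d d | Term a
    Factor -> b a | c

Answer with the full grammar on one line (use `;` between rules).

Expr -> d | b Term c; Term -> a Term1 | Factor d Expr Term1 | c d d Term1; Factor -> b a | c; Term1 -> a Term1 | epsilon

Directly left-recursive nonterminal: Term.
For Term: α = {a}, β = {a, Factor d Expr, c d d}. Rewrite as Term → β Term1 and Term1 → α Term1 | ε.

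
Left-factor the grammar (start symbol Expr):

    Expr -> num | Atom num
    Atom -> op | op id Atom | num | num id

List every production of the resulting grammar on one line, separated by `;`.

Atom has alternatives sharing prefix 'op': factor to Atom → op Atom1 with Atom1 → ε | id Atom.
Atom has alternatives sharing prefix 'num': factor to Atom → num Atom2 with Atom2 → ε | id.

Expr -> num | Atom num; Atom -> op Atom1 | num Atom2; Atom1 -> ε | id Atom; Atom2 -> ε | id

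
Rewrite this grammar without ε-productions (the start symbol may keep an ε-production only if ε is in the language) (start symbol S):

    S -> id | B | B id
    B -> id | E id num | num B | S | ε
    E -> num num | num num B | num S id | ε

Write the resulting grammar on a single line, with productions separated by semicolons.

The nullable symbols are {B, E, S}.
ε ∈ L(G) since S is nullable, so keep S → ε.
Add the nullable-subset variants: B → E id num gives E id num | id num. B → num B gives num B | num. E → num S id gives num S id | num id.

S -> id | B | B id | ε; B -> id | E id num | id num | num B | num | S; E -> num num | num num B | num S id | num id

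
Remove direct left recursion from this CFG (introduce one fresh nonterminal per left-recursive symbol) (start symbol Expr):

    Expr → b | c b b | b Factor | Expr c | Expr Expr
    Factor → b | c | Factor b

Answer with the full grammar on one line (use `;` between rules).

Expr, Factor are directly left-recursive.
For Expr: α = {c, Expr}, β = {b, c b b, b Factor}. Rewrite as Expr → β Expr1 and Expr1 → α Expr1 | ε.
For Factor: α = {b}, β = {b, c}. Rewrite as Factor → β Factor1 and Factor1 → α Factor1 | ε.

Expr → b Expr1 | c b b Expr1 | b Factor Expr1; Factor → b Factor1 | c Factor1; Expr1 → c Expr1 | Expr Expr1 | ε; Factor1 → b Factor1 | ε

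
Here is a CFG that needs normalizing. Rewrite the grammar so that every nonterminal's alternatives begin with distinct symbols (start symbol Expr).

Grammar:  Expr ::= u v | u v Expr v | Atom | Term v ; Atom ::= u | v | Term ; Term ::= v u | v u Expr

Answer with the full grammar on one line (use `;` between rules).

Expr ::= Atom | Term v | u v Expr1; Atom ::= u | v | Term; Term ::= v u Term1; Expr1 ::= ε | Expr v; Term1 ::= ε | Expr

Expr has alternatives sharing prefix 'u v': factor to Expr → u v Expr1 with Expr1 → ε | Expr v.
Term has alternatives sharing prefix 'v u': factor to Term → v u Term1 with Term1 → ε | Expr.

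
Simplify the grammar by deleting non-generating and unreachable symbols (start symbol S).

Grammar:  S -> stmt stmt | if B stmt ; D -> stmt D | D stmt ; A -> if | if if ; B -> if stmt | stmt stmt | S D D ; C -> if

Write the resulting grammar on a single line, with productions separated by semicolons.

Generating nonterminals: {A, B, C, S}.
Reachable from S after that: {B, S}.
Removed useless symbols: {A, C, D} and every production mentioning them.

S -> stmt stmt | if B stmt; B -> if stmt | stmt stmt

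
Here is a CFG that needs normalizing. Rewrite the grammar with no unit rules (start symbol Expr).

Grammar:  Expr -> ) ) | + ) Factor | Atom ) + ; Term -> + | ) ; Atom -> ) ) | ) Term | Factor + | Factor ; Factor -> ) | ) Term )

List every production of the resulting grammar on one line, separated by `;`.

Unit pairs: Atom ⇒* {Factor}.
Replace each nonterminal's rules with the union of the non-unit rules of every nonterminal it unit-derives.

Expr -> ) ) | + ) Factor | Atom ) +; Term -> + | ); Atom -> ) ) | ) Term | Factor + | ) | ) Term ); Factor -> ) | ) Term )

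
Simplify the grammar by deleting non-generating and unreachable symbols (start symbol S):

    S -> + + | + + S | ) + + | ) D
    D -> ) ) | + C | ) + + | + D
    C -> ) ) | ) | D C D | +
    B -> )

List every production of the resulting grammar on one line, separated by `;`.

Generating nonterminals: {B, C, D, S}.
Reachable from S after that: {C, D, S}.
Removed useless symbols: {B} and every production mentioning them.

S -> + + | + + S | ) + + | ) D; D -> ) ) | + C | ) + + | + D; C -> ) ) | ) | D C D | +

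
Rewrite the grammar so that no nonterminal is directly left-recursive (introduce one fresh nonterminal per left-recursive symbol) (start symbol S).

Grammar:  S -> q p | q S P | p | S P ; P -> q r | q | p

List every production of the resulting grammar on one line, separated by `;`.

S -> q p S' | q S P S' | p S'; P -> q r | q | p; S' -> P S' | epsilon

Directly left-recursive nonterminal: S.
For S: α = {P}, β = {q p, q S P, p}. Rewrite as S → β S' and S' → α S' | ε.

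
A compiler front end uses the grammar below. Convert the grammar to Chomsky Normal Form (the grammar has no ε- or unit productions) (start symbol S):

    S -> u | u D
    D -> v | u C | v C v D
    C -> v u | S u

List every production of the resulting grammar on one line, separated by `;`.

Introduce a nonterminal for each terminal appearing in a rule of length ≥ 2: X1 → u, X2 → v.
Binarize each right-hand side of length ≥ 3 by chaining fresh nonterminals (Y1, Y2, …): affected rules were D → X2 C X2 D.

S -> u | X1 D; D -> v | X1 C | X2 Y1; C -> X2 X1 | S X1; X1 -> u; X2 -> v; Y1 -> C Y2; Y2 -> X2 D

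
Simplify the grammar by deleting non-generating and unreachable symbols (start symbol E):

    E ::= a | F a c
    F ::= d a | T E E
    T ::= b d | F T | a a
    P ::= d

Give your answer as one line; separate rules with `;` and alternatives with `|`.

Generating nonterminals: {E, F, P, T}.
Reachable from E after that: {E, F, T}.
Removed useless symbols: {P} and every production mentioning them.

E ::= a | F a c; F ::= d a | T E E; T ::= b d | F T | a a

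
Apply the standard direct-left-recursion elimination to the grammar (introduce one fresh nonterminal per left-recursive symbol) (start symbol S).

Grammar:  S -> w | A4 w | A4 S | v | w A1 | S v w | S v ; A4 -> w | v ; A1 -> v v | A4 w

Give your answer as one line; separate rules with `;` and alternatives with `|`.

S -> w S' | A4 w S' | A4 S S' | v S' | w A1 S'; A4 -> w | v; A1 -> v v | A4 w; S' -> v w S' | v S' | ε

S is directly left-recursive.
For S: α = {v w, v}, β = {w, A4 w, A4 S, v, w A1}. Rewrite as S → β S' and S' → α S' | ε.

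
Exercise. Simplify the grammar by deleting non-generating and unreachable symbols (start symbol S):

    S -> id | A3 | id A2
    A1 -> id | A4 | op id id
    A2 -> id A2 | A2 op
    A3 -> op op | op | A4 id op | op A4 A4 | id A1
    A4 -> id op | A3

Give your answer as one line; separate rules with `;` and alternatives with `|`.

Generating nonterminals: {A1, A3, A4, S}.
Reachable from S after that: {A1, A3, A4, S}.
Removed useless symbols: {A2} and every production mentioning them.

S -> id | A3; A1 -> id | A4 | op id id; A3 -> op op | op | A4 id op | op A4 A4 | id A1; A4 -> id op | A3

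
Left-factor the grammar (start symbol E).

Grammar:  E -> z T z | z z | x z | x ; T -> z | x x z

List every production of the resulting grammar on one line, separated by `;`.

E -> z E' | x E''; T -> z | x x z; E' -> T z | z; E'' -> z | epsilon

E has alternatives sharing prefix 'z': factor to E → z E' with E' → T z | z.
E has alternatives sharing prefix 'x': factor to E → x E'' with E'' → z | ε.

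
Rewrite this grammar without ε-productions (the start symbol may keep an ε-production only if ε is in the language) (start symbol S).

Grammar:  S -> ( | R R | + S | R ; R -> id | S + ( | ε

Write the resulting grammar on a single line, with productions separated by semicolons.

Nullable nonterminals: {R, S}.
ε ∈ L(G) since S is nullable, so keep S → ε.
For each production, add variants omitting each subset of nullable occurrences: S → R R gives R R | R. S → + S gives + S | +. R → S + ( gives S + ( | + (.

S -> ( | R R | R | + S | + | ε; R -> id | S + ( | + (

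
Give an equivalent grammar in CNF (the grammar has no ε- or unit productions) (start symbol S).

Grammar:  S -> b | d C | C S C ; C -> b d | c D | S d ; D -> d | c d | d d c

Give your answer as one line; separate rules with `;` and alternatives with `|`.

Introduce a nonterminal for each terminal appearing in a rule of length ≥ 2: X1 → d, X2 → b, X3 → c.
Binarize each right-hand side of length ≥ 3 by chaining fresh nonterminals (Y1, Y2, …): affected rules were S → C S C; D → X1 X1 X3.

S -> b | X1 C | C Y1; C -> X2 X1 | X3 D | S X1; D -> d | X3 X1 | X1 Y2; X1 -> d; X2 -> b; X3 -> c; Y1 -> S C; Y2 -> X1 X3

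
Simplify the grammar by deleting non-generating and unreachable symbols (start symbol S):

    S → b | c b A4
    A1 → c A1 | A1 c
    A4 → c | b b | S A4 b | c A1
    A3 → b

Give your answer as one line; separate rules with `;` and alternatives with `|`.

S → b | c b A4; A4 → c | b b | S A4 b

Generating nonterminals: {A3, A4, S}.
Reachable from S after that: {A4, S}.
Removed useless symbols: {A1, A3} and every production mentioning them.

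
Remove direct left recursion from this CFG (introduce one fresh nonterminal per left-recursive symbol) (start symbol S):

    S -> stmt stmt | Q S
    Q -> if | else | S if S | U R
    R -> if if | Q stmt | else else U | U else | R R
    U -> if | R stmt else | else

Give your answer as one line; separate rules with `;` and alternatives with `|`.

S -> stmt stmt | Q S; Q -> if | else | S if S | U R; R -> if if R' | Q stmt R' | else else U R' | U else R'; U -> if | R stmt else | else; R' -> R R' | ε

Directly left-recursive nonterminal: R.
For R: α = {R}, β = {if if, Q stmt, else else U, U else}. Rewrite as R → β R' and R' → α R' | ε.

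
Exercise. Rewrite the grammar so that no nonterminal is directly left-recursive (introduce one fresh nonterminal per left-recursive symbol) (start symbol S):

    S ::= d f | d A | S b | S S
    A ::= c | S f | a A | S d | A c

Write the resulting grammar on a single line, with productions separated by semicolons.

Directly left-recursive nonterminals: S, A.
For S: α = {b, S}, β = {d f, d A}. Rewrite as S → β S' and S' → α S' | ε.
For A: α = {c}, β = {c, S f, a A, S d}. Rewrite as A → β A' and A' → α A' | ε.

S ::= d f S' | d A S'; A ::= c A' | S f A' | a A A' | S d A'; S' ::= b S' | S S' | ε; A' ::= c A' | ε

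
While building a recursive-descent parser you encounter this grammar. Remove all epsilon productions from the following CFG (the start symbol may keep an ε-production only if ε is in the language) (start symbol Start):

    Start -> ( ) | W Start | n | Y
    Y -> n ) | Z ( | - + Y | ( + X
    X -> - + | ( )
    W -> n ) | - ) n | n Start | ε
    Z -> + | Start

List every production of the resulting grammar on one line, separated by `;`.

Start -> ( ) | W Start | n | Y; Y -> n ) | Z ( | - + Y | ( + X; X -> - + | ( ); W -> n ) | - ) n | n Start; Z -> + | Start

The nullable symbols are {W}.
ε ∉ L(G), so no ε-production is kept.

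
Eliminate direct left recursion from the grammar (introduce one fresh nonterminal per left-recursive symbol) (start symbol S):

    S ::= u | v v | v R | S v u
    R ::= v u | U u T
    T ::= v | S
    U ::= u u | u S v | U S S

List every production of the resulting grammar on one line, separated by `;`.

Directly left-recursive nonterminals: S, U.
For S: α = {v u}, β = {u, v v, v R}. Rewrite as S → β S' and S' → α S' | ε.
For U: α = {S S}, β = {u u, u S v}. Rewrite as U → β U' and U' → α U' | ε.

S ::= u S' | v v S' | v R S'; R ::= v u | U u T; T ::= v | S; U ::= u u U' | u S v U'; S' ::= v u S' | ε; U' ::= S S U' | ε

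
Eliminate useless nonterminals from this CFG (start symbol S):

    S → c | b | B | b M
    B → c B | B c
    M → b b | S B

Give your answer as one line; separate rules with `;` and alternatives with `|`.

Generating nonterminals: {M, S}.
Reachable from S after that: {M, S}.
Removed useless symbols: {B} and every production mentioning them.

S → c | b | b M; M → b b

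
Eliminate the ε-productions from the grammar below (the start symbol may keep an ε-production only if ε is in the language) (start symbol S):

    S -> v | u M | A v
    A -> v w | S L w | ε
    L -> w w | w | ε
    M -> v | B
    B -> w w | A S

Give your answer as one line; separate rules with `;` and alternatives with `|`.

S -> v | u M | A v; A -> v w | S L w | S w; L -> w w | w; M -> v | B; B -> w w | A S | S

The nullable symbols are {A, L}.
ε ∉ L(G), so no ε-production is kept.
For each production, add variants omitting each subset of nullable occurrences: A → S L w gives S L w | S w. B → A S gives A S | S.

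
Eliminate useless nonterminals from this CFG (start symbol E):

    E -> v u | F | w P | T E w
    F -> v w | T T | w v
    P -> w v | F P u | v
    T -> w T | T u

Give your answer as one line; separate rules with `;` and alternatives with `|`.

Generating nonterminals: {E, F, P}.
Reachable from E after that: {E, F, P}.
Removed useless symbols: {T} and every production mentioning them.

E -> v u | F | w P; F -> v w | w v; P -> w v | F P u | v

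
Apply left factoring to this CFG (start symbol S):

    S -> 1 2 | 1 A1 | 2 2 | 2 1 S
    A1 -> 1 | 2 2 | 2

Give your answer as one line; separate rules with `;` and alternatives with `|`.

S has alternatives sharing prefix '1': factor to S → 1 S' with S' → 2 | A1.
S has alternatives sharing prefix '2': factor to S → 2 S'' with S'' → 2 | 1 S.
A1 has alternatives sharing prefix '2': factor to A1 → 2 A1' with A1' → 2 | ε.

S -> 1 S' | 2 S''; A1 -> 1 | 2 A1'; S' -> 2 | A1; S'' -> 2 | 1 S; A1' -> 2 | eps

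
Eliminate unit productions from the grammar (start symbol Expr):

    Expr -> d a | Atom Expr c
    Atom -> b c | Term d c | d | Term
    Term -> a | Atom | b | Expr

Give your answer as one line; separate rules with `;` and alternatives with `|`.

Unit pairs: Atom ⇒* {Expr, Term}; Term ⇒* {Atom, Expr}.
Replace each nonterminal's rules with the union of the non-unit rules of every nonterminal it unit-derives.

Expr -> d a | Atom Expr c; Atom -> a | b | b c | Term d c | d | d a | Atom Expr c; Term -> a | b | b c | Term d c | d | d a | Atom Expr c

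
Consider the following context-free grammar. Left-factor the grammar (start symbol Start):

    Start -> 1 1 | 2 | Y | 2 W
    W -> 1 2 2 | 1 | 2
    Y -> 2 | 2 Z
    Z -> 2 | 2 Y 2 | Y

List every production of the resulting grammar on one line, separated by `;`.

Start -> 1 1 | Y | 2 Start1; W -> 2 | 1 W1; Y -> 2 Y1; Z -> Y | 2 Z1; Start1 -> ε | W; W1 -> 2 2 | ε; Y1 -> ε | Z; Z1 -> ε | Y 2

Start has alternatives sharing prefix '2': factor to Start → 2 Start1 with Start1 → ε | W.
W has alternatives sharing prefix '1': factor to W → 1 W1 with W1 → 2 2 | ε.
Y has alternatives sharing prefix '2': factor to Y → 2 Y1 with Y1 → ε | Z.
Z has alternatives sharing prefix '2': factor to Z → 2 Z1 with Z1 → ε | Y 2.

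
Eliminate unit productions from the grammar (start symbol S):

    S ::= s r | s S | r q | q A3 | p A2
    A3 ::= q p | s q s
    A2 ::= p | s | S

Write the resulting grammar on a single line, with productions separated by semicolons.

S ::= s r | s S | r q | q A3 | p A2; A3 ::= q p | s q s; A2 ::= p | s | s r | s S | r q | q A3 | p A2

Unit pairs: A2 ⇒* {S}.
Replace each nonterminal's rules with the union of the non-unit rules of every nonterminal it unit-derives.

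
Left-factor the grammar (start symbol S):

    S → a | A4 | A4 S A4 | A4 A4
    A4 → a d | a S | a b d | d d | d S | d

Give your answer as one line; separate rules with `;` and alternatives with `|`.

S has alternatives sharing prefix 'A4': factor to S → A4 S' with S' → ε | S A4 | A4.
A4 has alternatives sharing prefix 'a': factor to A4 → a A4' with A4' → d | S | b d.
A4 has alternatives sharing prefix 'd': factor to A4 → d A4'' with A4'' → d | S | ε.

S → a | A4 S'; A4 → a A4' | d A4''; S' → ε | S A4 | A4; A4' → d | S | b d; A4'' → d | S | ε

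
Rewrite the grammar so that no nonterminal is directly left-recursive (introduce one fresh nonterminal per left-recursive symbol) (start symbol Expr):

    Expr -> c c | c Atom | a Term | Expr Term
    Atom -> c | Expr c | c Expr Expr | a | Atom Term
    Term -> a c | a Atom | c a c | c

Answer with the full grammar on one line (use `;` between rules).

Expr, Atom are directly left-recursive.
For Expr: α = {Term}, β = {c c, c Atom, a Term}. Rewrite as Expr → β Expr1 and Expr1 → α Expr1 | ε.
For Atom: α = {Term}, β = {c, Expr c, c Expr Expr, a}. Rewrite as Atom → β Atom1 and Atom1 → α Atom1 | ε.

Expr -> c c Expr1 | c Atom Expr1 | a Term Expr1; Atom -> c Atom1 | Expr c Atom1 | c Expr Expr Atom1 | a Atom1; Term -> a c | a Atom | c a c | c; Expr1 -> Term Expr1 | ε; Atom1 -> Term Atom1 | ε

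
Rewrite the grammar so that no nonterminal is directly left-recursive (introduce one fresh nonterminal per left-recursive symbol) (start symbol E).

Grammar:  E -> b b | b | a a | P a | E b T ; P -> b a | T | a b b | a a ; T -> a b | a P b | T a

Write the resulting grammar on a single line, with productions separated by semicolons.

Directly left-recursive nonterminals: E, T.
For E: α = {b T}, β = {b b, b, a a, P a}. Rewrite as E → β E' and E' → α E' | ε.
For T: α = {a}, β = {a b, a P b}. Rewrite as T → β T' and T' → α T' | ε.

E -> b b E' | b E' | a a E' | P a E'; P -> b a | T | a b b | a a; T -> a b T' | a P b T'; E' -> b T E' | ε; T' -> a T' | ε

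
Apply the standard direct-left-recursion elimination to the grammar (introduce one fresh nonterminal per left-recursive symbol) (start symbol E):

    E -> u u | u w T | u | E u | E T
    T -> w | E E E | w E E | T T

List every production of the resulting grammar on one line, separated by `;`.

E -> u u E' | u w T E' | u E'; T -> w T' | E E E T' | w E E T'; E' -> u E' | T E' | ε; T' -> T T' | ε

Directly left-recursive nonterminals: E, T.
For E: α = {u, T}, β = {u u, u w T, u}. Rewrite as E → β E' and E' → α E' | ε.
For T: α = {T}, β = {w, E E E, w E E}. Rewrite as T → β T' and T' → α T' | ε.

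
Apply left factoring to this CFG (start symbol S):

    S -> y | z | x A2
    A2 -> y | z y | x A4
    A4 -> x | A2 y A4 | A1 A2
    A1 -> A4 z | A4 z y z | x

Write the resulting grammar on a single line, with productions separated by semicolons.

A1 has alternatives sharing prefix 'A4 z': factor to A1 → A4 z A1' with A1' → ε | y z.

S -> y | z | x A2; A2 -> y | z y | x A4; A4 -> x | A2 y A4 | A1 A2; A1 -> x | A4 z A1'; A1' -> ε | y z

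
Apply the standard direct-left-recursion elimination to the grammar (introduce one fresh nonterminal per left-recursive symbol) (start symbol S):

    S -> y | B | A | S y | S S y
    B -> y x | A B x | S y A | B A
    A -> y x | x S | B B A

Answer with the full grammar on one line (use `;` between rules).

Left recursion appears on S, B.
For S: α = {y, S y}, β = {y, B, A}. Rewrite as S → β S' and S' → α S' | ε.
For B: α = {A}, β = {y x, A B x, S y A}. Rewrite as B → β B' and B' → α B' | ε.

S -> y S' | B S' | A S'; B -> y x B' | A B x B' | S y A B'; A -> y x | x S | B B A; S' -> y S' | S y S' | ε; B' -> A B' | ε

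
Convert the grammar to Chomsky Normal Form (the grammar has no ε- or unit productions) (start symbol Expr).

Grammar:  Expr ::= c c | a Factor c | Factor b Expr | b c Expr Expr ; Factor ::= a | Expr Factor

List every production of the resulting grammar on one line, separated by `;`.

Expr ::= X1 X1 | X2 Y1 | Factor Y2 | X3 Y3; Factor ::= a | Expr Factor; X1 ::= c; X2 ::= a; X3 ::= b; Y1 ::= Factor X1; Y2 ::= X3 Expr; Y3 ::= X1 Y4; Y4 ::= Expr Expr

Introduce a nonterminal for each terminal appearing in a rule of length ≥ 2: X1 → c, X2 → a, X3 → b.
Binarize each right-hand side of length ≥ 3 by chaining fresh nonterminals (Y1, Y2, …): affected rules were Expr → X2 Factor X1; Expr → Factor X3 Expr; Expr → X3 X1 Expr Expr.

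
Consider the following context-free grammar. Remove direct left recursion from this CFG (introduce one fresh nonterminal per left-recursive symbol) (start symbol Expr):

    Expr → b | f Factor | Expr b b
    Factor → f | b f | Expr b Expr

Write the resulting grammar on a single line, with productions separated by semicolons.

Expr → b Expr1 | f Factor Expr1; Factor → f | b f | Expr b Expr; Expr1 → b b Expr1 | ε

Expr is directly left-recursive.
For Expr: α = {b b}, β = {b, f Factor}. Rewrite as Expr → β Expr1 and Expr1 → α Expr1 | ε.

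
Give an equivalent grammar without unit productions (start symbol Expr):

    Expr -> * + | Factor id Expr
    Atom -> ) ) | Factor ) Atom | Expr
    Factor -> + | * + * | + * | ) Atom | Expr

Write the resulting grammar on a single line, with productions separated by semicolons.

Expr -> * + | Factor id Expr; Atom -> ) ) | Factor ) Atom | * + | Factor id Expr; Factor -> + | * + * | + * | ) Atom | * + | Factor id Expr

Unit pairs: Atom ⇒* {Expr}; Factor ⇒* {Expr}.
For each unit pair (A, B), copy every non-unit production of B to A, then drop all unit productions.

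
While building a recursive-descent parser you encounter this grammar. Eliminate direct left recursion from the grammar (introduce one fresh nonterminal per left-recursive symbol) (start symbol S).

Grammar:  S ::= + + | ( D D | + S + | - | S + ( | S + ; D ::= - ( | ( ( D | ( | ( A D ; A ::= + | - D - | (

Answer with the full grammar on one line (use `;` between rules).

S ::= + + S' | ( D D S' | + S + S' | - S'; D ::= - ( | ( ( D | ( | ( A D; A ::= + | - D - | (; S' ::= + ( S' | + S' | ε

Left recursion appears on S.
For S: α = {+ (, +}, β = {+ +, ( D D, + S +, -}. Rewrite as S → β S' and S' → α S' | ε.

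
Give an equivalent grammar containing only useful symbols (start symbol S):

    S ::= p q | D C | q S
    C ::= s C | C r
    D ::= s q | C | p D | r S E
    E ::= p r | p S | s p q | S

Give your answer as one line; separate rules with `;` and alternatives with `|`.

S ::= p q | q S

Generating nonterminals: {D, E, S}.
Reachable from S after that: {S}.
Removed useless symbols: {C, D, E} and every production mentioning them.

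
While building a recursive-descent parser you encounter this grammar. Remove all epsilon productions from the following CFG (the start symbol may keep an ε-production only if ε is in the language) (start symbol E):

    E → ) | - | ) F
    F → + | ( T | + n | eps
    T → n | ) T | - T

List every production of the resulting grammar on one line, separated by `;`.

E → ) | - | ) F; F → + | ( T | + n; T → n | ) T | - T

Nullable nonterminals: {F}.
ε ∉ L(G), so no ε-production is kept.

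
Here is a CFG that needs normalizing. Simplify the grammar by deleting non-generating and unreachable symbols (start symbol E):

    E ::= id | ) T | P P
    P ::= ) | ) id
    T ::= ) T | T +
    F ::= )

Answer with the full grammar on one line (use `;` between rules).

E ::= id | P P; P ::= ) | ) id

Generating nonterminals: {E, F, P}.
Reachable from E after that: {E, P}.
Removed useless symbols: {F, T} and every production mentioning them.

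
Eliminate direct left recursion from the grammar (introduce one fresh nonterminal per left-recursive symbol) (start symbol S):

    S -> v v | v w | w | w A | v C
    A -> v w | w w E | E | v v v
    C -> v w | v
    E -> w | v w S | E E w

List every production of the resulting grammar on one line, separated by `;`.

Directly left-recursive nonterminal: E.
For E: α = {E w}, β = {w, v w S}. Rewrite as E → β E' and E' → α E' | ε.

S -> v v | v w | w | w A | v C; A -> v w | w w E | E | v v v; C -> v w | v; E -> w E' | v w S E'; E' -> E w E' | ε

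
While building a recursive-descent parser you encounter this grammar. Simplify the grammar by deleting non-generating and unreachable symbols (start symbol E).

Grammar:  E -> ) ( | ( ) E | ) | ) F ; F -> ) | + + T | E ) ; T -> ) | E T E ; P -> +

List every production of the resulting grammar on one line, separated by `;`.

Generating nonterminals: {E, F, P, T}.
Reachable from E after that: {E, F, T}.
Removed useless symbols: {P} and every production mentioning them.

E -> ) ( | ( ) E | ) | ) F; F -> ) | + + T | E ); T -> ) | E T E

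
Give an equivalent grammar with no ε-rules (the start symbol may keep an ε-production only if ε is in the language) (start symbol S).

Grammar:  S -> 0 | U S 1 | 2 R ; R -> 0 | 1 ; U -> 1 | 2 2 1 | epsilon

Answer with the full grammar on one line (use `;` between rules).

The nullable symbols are {U}.
ε ∉ L(G), so no ε-production is kept.
Expand every rule over subsets of its nullable positions: S → U S 1 gives U S 1 | S 1.

S -> 0 | U S 1 | S 1 | 2 R; R -> 0 | 1; U -> 1 | 2 2 1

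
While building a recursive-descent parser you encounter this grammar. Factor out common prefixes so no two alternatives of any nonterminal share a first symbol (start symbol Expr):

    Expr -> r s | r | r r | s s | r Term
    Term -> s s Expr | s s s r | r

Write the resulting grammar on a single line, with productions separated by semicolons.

Expr has alternatives sharing prefix 'r': factor to Expr → r Expr1 with Expr1 → s | ε | r | Term.
Term has alternatives sharing prefix 's s': factor to Term → s s Term1 with Term1 → Expr | s r.

Expr -> s s | r Expr1; Term -> r | s s Term1; Expr1 -> s | ε | r | Term; Term1 -> Expr | s r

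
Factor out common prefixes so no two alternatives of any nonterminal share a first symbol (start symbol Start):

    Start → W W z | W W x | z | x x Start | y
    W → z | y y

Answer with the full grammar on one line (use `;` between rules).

Start has alternatives sharing prefix 'W W': factor to Start → W W Start1 with Start1 → z | x.

Start → z | x x Start | y | W W Start1; W → z | y y; Start1 → z | x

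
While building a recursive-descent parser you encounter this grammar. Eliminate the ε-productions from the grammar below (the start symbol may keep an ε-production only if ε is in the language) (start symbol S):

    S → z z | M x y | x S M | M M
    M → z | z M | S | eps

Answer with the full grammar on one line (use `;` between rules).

S → z z | M x y | x y | x S M | x S | x M | x | M M | M | eps; M → z | z M | S

The nullable symbols are {M, S}.
ε ∈ L(G) since S is nullable, so keep S → ε.
For each production, add variants omitting each subset of nullable occurrences: S → M x y gives M x y | x y. S → x S M gives x S M | x S | x M | x. S → M M gives M M | M.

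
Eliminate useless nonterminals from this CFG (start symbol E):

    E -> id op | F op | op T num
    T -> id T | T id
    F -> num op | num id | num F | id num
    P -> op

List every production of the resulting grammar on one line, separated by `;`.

Generating nonterminals: {E, F, P}.
Reachable from E after that: {E, F}.
Removed useless symbols: {P, T} and every production mentioning them.

E -> id op | F op; F -> num op | num id | num F | id num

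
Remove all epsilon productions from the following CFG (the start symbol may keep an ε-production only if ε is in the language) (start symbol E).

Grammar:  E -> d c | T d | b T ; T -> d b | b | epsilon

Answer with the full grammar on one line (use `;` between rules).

The nullable symbols are {T}.
ε ∉ L(G), so no ε-production is kept.
For each production, add variants omitting each subset of nullable occurrences: E → T d gives T d | d. E → b T gives b T | b.

E -> d c | T d | d | b T | b; T -> d b | b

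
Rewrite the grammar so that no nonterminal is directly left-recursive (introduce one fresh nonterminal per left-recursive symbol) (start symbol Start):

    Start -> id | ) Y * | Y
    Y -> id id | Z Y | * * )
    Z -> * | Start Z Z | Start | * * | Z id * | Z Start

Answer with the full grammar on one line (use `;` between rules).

Z is directly left-recursive.
For Z: α = {id *, Start}, β = {*, Start Z Z, Start, * *}. Rewrite as Z → β Z1 and Z1 → α Z1 | ε.

Start -> id | ) Y * | Y; Y -> id id | Z Y | * * ); Z -> * Z1 | Start Z Z Z1 | Start Z1 | * * Z1; Z1 -> id * Z1 | Start Z1 | ε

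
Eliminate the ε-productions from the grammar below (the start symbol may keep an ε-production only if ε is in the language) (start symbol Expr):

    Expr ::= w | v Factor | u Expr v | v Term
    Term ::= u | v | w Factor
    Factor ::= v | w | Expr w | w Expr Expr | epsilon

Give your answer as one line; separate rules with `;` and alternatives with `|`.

The nullable symbols are {Factor}.
ε ∉ L(G), so no ε-production is kept.
Add the nullable-subset variants: Expr → v Factor gives v Factor | v. Term → w Factor gives w Factor | w.

Expr ::= w | v Factor | v | u Expr v | v Term; Term ::= u | v | w Factor | w; Factor ::= v | w | Expr w | w Expr Expr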